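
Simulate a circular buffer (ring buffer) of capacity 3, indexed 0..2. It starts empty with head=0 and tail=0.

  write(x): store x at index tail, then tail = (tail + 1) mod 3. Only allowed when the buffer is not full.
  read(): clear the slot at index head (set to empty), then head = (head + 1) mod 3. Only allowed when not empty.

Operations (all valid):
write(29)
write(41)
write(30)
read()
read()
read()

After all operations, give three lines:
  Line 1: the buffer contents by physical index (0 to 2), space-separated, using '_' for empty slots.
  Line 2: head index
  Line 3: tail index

write(29): buf=[29 _ _], head=0, tail=1, size=1
write(41): buf=[29 41 _], head=0, tail=2, size=2
write(30): buf=[29 41 30], head=0, tail=0, size=3
read(): buf=[_ 41 30], head=1, tail=0, size=2
read(): buf=[_ _ 30], head=2, tail=0, size=1
read(): buf=[_ _ _], head=0, tail=0, size=0

Answer: _ _ _
0
0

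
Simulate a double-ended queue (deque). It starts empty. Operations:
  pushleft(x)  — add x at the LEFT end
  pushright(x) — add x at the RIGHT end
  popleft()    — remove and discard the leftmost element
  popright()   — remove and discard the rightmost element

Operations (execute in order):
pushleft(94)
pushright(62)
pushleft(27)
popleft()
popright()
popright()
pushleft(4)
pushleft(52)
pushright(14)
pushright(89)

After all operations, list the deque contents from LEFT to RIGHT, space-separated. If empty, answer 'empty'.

pushleft(94): [94]
pushright(62): [94, 62]
pushleft(27): [27, 94, 62]
popleft(): [94, 62]
popright(): [94]
popright(): []
pushleft(4): [4]
pushleft(52): [52, 4]
pushright(14): [52, 4, 14]
pushright(89): [52, 4, 14, 89]

Answer: 52 4 14 89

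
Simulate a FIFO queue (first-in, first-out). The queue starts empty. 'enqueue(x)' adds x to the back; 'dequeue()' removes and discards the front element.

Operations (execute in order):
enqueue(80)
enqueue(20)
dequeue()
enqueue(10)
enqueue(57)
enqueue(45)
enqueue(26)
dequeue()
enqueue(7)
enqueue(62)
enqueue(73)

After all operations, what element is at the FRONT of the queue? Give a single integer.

enqueue(80): queue = [80]
enqueue(20): queue = [80, 20]
dequeue(): queue = [20]
enqueue(10): queue = [20, 10]
enqueue(57): queue = [20, 10, 57]
enqueue(45): queue = [20, 10, 57, 45]
enqueue(26): queue = [20, 10, 57, 45, 26]
dequeue(): queue = [10, 57, 45, 26]
enqueue(7): queue = [10, 57, 45, 26, 7]
enqueue(62): queue = [10, 57, 45, 26, 7, 62]
enqueue(73): queue = [10, 57, 45, 26, 7, 62, 73]

Answer: 10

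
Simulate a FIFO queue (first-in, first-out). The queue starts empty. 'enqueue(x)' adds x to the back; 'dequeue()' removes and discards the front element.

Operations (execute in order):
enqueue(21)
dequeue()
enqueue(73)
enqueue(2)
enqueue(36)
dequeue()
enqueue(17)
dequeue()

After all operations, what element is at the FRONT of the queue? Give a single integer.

Answer: 36

Derivation:
enqueue(21): queue = [21]
dequeue(): queue = []
enqueue(73): queue = [73]
enqueue(2): queue = [73, 2]
enqueue(36): queue = [73, 2, 36]
dequeue(): queue = [2, 36]
enqueue(17): queue = [2, 36, 17]
dequeue(): queue = [36, 17]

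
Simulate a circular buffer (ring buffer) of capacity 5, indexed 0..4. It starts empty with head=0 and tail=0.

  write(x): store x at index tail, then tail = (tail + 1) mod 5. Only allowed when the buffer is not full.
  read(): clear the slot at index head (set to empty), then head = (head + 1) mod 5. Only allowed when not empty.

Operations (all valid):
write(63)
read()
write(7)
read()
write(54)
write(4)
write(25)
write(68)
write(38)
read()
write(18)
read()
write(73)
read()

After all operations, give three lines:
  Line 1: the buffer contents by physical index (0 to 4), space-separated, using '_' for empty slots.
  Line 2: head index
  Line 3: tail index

Answer: 68 38 18 73 _
0
4

Derivation:
write(63): buf=[63 _ _ _ _], head=0, tail=1, size=1
read(): buf=[_ _ _ _ _], head=1, tail=1, size=0
write(7): buf=[_ 7 _ _ _], head=1, tail=2, size=1
read(): buf=[_ _ _ _ _], head=2, tail=2, size=0
write(54): buf=[_ _ 54 _ _], head=2, tail=3, size=1
write(4): buf=[_ _ 54 4 _], head=2, tail=4, size=2
write(25): buf=[_ _ 54 4 25], head=2, tail=0, size=3
write(68): buf=[68 _ 54 4 25], head=2, tail=1, size=4
write(38): buf=[68 38 54 4 25], head=2, tail=2, size=5
read(): buf=[68 38 _ 4 25], head=3, tail=2, size=4
write(18): buf=[68 38 18 4 25], head=3, tail=3, size=5
read(): buf=[68 38 18 _ 25], head=4, tail=3, size=4
write(73): buf=[68 38 18 73 25], head=4, tail=4, size=5
read(): buf=[68 38 18 73 _], head=0, tail=4, size=4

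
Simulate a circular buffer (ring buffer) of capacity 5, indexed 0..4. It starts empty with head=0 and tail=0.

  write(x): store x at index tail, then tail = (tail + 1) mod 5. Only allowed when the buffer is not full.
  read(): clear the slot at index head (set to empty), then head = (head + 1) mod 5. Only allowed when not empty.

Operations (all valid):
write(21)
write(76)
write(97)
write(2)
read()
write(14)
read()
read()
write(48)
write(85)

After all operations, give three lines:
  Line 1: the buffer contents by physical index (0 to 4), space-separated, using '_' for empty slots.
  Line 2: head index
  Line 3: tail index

Answer: 48 85 _ 2 14
3
2

Derivation:
write(21): buf=[21 _ _ _ _], head=0, tail=1, size=1
write(76): buf=[21 76 _ _ _], head=0, tail=2, size=2
write(97): buf=[21 76 97 _ _], head=0, tail=3, size=3
write(2): buf=[21 76 97 2 _], head=0, tail=4, size=4
read(): buf=[_ 76 97 2 _], head=1, tail=4, size=3
write(14): buf=[_ 76 97 2 14], head=1, tail=0, size=4
read(): buf=[_ _ 97 2 14], head=2, tail=0, size=3
read(): buf=[_ _ _ 2 14], head=3, tail=0, size=2
write(48): buf=[48 _ _ 2 14], head=3, tail=1, size=3
write(85): buf=[48 85 _ 2 14], head=3, tail=2, size=4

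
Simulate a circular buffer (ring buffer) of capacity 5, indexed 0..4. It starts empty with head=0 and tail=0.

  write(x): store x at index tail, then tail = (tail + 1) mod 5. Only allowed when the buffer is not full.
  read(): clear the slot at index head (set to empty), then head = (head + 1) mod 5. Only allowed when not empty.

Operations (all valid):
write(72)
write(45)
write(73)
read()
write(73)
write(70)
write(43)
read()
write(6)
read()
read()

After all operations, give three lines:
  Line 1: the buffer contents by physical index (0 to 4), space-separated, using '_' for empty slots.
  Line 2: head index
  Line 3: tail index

Answer: 43 6 _ _ 70
4
2

Derivation:
write(72): buf=[72 _ _ _ _], head=0, tail=1, size=1
write(45): buf=[72 45 _ _ _], head=0, tail=2, size=2
write(73): buf=[72 45 73 _ _], head=0, tail=3, size=3
read(): buf=[_ 45 73 _ _], head=1, tail=3, size=2
write(73): buf=[_ 45 73 73 _], head=1, tail=4, size=3
write(70): buf=[_ 45 73 73 70], head=1, tail=0, size=4
write(43): buf=[43 45 73 73 70], head=1, tail=1, size=5
read(): buf=[43 _ 73 73 70], head=2, tail=1, size=4
write(6): buf=[43 6 73 73 70], head=2, tail=2, size=5
read(): buf=[43 6 _ 73 70], head=3, tail=2, size=4
read(): buf=[43 6 _ _ 70], head=4, tail=2, size=3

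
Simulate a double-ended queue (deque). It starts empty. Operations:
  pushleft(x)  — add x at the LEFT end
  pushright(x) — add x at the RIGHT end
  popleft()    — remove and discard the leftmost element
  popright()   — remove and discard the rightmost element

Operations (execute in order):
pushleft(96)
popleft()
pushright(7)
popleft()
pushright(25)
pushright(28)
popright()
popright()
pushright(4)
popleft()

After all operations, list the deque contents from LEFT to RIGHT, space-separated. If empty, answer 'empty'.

Answer: empty

Derivation:
pushleft(96): [96]
popleft(): []
pushright(7): [7]
popleft(): []
pushright(25): [25]
pushright(28): [25, 28]
popright(): [25]
popright(): []
pushright(4): [4]
popleft(): []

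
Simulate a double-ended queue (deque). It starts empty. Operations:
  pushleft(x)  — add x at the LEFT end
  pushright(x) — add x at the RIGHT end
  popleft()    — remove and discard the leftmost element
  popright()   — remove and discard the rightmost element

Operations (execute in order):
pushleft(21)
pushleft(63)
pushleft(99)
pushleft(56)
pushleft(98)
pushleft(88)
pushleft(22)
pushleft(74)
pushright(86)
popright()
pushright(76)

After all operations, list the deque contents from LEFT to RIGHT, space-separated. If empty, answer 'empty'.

Answer: 74 22 88 98 56 99 63 21 76

Derivation:
pushleft(21): [21]
pushleft(63): [63, 21]
pushleft(99): [99, 63, 21]
pushleft(56): [56, 99, 63, 21]
pushleft(98): [98, 56, 99, 63, 21]
pushleft(88): [88, 98, 56, 99, 63, 21]
pushleft(22): [22, 88, 98, 56, 99, 63, 21]
pushleft(74): [74, 22, 88, 98, 56, 99, 63, 21]
pushright(86): [74, 22, 88, 98, 56, 99, 63, 21, 86]
popright(): [74, 22, 88, 98, 56, 99, 63, 21]
pushright(76): [74, 22, 88, 98, 56, 99, 63, 21, 76]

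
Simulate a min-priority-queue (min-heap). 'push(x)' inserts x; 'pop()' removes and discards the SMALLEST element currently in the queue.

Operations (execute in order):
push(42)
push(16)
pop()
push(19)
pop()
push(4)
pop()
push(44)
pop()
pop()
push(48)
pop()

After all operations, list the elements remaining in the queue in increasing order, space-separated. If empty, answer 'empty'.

Answer: empty

Derivation:
push(42): heap contents = [42]
push(16): heap contents = [16, 42]
pop() → 16: heap contents = [42]
push(19): heap contents = [19, 42]
pop() → 19: heap contents = [42]
push(4): heap contents = [4, 42]
pop() → 4: heap contents = [42]
push(44): heap contents = [42, 44]
pop() → 42: heap contents = [44]
pop() → 44: heap contents = []
push(48): heap contents = [48]
pop() → 48: heap contents = []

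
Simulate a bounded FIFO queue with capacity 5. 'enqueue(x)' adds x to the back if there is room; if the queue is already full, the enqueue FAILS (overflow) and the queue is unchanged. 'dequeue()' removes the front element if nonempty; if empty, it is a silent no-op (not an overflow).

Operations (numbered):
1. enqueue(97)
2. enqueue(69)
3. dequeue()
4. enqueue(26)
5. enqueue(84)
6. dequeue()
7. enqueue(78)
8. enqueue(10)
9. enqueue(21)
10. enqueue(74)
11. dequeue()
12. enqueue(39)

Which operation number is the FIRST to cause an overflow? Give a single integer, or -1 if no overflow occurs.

Answer: 10

Derivation:
1. enqueue(97): size=1
2. enqueue(69): size=2
3. dequeue(): size=1
4. enqueue(26): size=2
5. enqueue(84): size=3
6. dequeue(): size=2
7. enqueue(78): size=3
8. enqueue(10): size=4
9. enqueue(21): size=5
10. enqueue(74): size=5=cap → OVERFLOW (fail)
11. dequeue(): size=4
12. enqueue(39): size=5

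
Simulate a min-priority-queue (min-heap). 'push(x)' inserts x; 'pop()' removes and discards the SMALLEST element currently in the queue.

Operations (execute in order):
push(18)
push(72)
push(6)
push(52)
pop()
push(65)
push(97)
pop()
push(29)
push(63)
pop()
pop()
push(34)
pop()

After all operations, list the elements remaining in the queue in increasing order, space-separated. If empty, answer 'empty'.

Answer: 63 65 72 97

Derivation:
push(18): heap contents = [18]
push(72): heap contents = [18, 72]
push(6): heap contents = [6, 18, 72]
push(52): heap contents = [6, 18, 52, 72]
pop() → 6: heap contents = [18, 52, 72]
push(65): heap contents = [18, 52, 65, 72]
push(97): heap contents = [18, 52, 65, 72, 97]
pop() → 18: heap contents = [52, 65, 72, 97]
push(29): heap contents = [29, 52, 65, 72, 97]
push(63): heap contents = [29, 52, 63, 65, 72, 97]
pop() → 29: heap contents = [52, 63, 65, 72, 97]
pop() → 52: heap contents = [63, 65, 72, 97]
push(34): heap contents = [34, 63, 65, 72, 97]
pop() → 34: heap contents = [63, 65, 72, 97]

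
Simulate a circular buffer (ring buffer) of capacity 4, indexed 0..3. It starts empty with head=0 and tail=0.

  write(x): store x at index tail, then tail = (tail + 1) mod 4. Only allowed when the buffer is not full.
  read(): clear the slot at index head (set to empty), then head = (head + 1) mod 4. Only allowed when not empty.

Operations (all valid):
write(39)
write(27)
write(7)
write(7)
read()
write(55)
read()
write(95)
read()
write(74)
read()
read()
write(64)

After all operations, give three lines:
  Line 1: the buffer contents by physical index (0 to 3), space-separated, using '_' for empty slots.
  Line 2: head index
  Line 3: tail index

Answer: _ 95 74 64
1
0

Derivation:
write(39): buf=[39 _ _ _], head=0, tail=1, size=1
write(27): buf=[39 27 _ _], head=0, tail=2, size=2
write(7): buf=[39 27 7 _], head=0, tail=3, size=3
write(7): buf=[39 27 7 7], head=0, tail=0, size=4
read(): buf=[_ 27 7 7], head=1, tail=0, size=3
write(55): buf=[55 27 7 7], head=1, tail=1, size=4
read(): buf=[55 _ 7 7], head=2, tail=1, size=3
write(95): buf=[55 95 7 7], head=2, tail=2, size=4
read(): buf=[55 95 _ 7], head=3, tail=2, size=3
write(74): buf=[55 95 74 7], head=3, tail=3, size=4
read(): buf=[55 95 74 _], head=0, tail=3, size=3
read(): buf=[_ 95 74 _], head=1, tail=3, size=2
write(64): buf=[_ 95 74 64], head=1, tail=0, size=3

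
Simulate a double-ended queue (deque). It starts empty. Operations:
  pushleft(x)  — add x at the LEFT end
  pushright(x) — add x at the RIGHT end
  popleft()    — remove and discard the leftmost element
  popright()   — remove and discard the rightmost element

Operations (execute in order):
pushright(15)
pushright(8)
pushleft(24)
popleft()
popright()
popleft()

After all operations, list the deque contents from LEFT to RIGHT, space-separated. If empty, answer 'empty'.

Answer: empty

Derivation:
pushright(15): [15]
pushright(8): [15, 8]
pushleft(24): [24, 15, 8]
popleft(): [15, 8]
popright(): [15]
popleft(): []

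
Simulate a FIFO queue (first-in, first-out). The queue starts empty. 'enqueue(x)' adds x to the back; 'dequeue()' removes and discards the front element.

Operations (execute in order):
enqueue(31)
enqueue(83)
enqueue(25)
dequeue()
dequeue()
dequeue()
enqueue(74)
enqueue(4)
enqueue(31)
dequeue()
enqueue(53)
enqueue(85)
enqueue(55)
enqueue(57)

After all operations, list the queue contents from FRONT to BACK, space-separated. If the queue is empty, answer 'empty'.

enqueue(31): [31]
enqueue(83): [31, 83]
enqueue(25): [31, 83, 25]
dequeue(): [83, 25]
dequeue(): [25]
dequeue(): []
enqueue(74): [74]
enqueue(4): [74, 4]
enqueue(31): [74, 4, 31]
dequeue(): [4, 31]
enqueue(53): [4, 31, 53]
enqueue(85): [4, 31, 53, 85]
enqueue(55): [4, 31, 53, 85, 55]
enqueue(57): [4, 31, 53, 85, 55, 57]

Answer: 4 31 53 85 55 57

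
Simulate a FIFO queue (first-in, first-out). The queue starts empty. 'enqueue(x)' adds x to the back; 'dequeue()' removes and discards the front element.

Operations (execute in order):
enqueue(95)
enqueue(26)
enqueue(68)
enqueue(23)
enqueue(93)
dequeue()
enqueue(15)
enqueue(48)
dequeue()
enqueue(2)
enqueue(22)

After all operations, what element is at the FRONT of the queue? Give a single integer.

enqueue(95): queue = [95]
enqueue(26): queue = [95, 26]
enqueue(68): queue = [95, 26, 68]
enqueue(23): queue = [95, 26, 68, 23]
enqueue(93): queue = [95, 26, 68, 23, 93]
dequeue(): queue = [26, 68, 23, 93]
enqueue(15): queue = [26, 68, 23, 93, 15]
enqueue(48): queue = [26, 68, 23, 93, 15, 48]
dequeue(): queue = [68, 23, 93, 15, 48]
enqueue(2): queue = [68, 23, 93, 15, 48, 2]
enqueue(22): queue = [68, 23, 93, 15, 48, 2, 22]

Answer: 68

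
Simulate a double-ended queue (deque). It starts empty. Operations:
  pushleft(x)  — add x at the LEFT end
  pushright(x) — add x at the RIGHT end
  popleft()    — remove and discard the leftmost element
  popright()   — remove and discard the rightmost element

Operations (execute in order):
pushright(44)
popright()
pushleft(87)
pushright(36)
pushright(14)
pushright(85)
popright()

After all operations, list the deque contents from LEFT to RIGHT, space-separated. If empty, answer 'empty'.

pushright(44): [44]
popright(): []
pushleft(87): [87]
pushright(36): [87, 36]
pushright(14): [87, 36, 14]
pushright(85): [87, 36, 14, 85]
popright(): [87, 36, 14]

Answer: 87 36 14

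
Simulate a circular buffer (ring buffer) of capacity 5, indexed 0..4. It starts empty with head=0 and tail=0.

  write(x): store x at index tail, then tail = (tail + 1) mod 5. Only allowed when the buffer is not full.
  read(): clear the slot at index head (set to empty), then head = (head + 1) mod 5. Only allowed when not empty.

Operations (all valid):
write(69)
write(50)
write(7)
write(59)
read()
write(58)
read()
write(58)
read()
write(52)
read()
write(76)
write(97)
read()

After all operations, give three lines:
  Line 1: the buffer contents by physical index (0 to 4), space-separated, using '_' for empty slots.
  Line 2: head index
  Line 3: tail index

write(69): buf=[69 _ _ _ _], head=0, tail=1, size=1
write(50): buf=[69 50 _ _ _], head=0, tail=2, size=2
write(7): buf=[69 50 7 _ _], head=0, tail=3, size=3
write(59): buf=[69 50 7 59 _], head=0, tail=4, size=4
read(): buf=[_ 50 7 59 _], head=1, tail=4, size=3
write(58): buf=[_ 50 7 59 58], head=1, tail=0, size=4
read(): buf=[_ _ 7 59 58], head=2, tail=0, size=3
write(58): buf=[58 _ 7 59 58], head=2, tail=1, size=4
read(): buf=[58 _ _ 59 58], head=3, tail=1, size=3
write(52): buf=[58 52 _ 59 58], head=3, tail=2, size=4
read(): buf=[58 52 _ _ 58], head=4, tail=2, size=3
write(76): buf=[58 52 76 _ 58], head=4, tail=3, size=4
write(97): buf=[58 52 76 97 58], head=4, tail=4, size=5
read(): buf=[58 52 76 97 _], head=0, tail=4, size=4

Answer: 58 52 76 97 _
0
4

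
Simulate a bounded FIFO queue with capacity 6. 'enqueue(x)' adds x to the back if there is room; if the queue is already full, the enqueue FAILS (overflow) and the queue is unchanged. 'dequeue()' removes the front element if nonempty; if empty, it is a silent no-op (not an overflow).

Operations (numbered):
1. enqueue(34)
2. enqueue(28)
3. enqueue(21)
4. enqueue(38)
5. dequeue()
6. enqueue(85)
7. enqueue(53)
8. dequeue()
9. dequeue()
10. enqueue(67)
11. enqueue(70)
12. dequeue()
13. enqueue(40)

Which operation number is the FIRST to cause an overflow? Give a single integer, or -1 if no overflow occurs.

Answer: -1

Derivation:
1. enqueue(34): size=1
2. enqueue(28): size=2
3. enqueue(21): size=3
4. enqueue(38): size=4
5. dequeue(): size=3
6. enqueue(85): size=4
7. enqueue(53): size=5
8. dequeue(): size=4
9. dequeue(): size=3
10. enqueue(67): size=4
11. enqueue(70): size=5
12. dequeue(): size=4
13. enqueue(40): size=5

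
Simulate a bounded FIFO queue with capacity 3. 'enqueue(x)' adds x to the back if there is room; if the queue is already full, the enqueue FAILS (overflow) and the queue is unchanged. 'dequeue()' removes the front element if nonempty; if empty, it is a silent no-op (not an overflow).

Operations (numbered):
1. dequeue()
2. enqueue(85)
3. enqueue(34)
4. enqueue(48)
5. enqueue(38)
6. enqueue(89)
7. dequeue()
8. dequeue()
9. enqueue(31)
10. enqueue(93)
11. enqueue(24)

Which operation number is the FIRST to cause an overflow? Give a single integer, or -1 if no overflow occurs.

Answer: 5

Derivation:
1. dequeue(): empty, no-op, size=0
2. enqueue(85): size=1
3. enqueue(34): size=2
4. enqueue(48): size=3
5. enqueue(38): size=3=cap → OVERFLOW (fail)
6. enqueue(89): size=3=cap → OVERFLOW (fail)
7. dequeue(): size=2
8. dequeue(): size=1
9. enqueue(31): size=2
10. enqueue(93): size=3
11. enqueue(24): size=3=cap → OVERFLOW (fail)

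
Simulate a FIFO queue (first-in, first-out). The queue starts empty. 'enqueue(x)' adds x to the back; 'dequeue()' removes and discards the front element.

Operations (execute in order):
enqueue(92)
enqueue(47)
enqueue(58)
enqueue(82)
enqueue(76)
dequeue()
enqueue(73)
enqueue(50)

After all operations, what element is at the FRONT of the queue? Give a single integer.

enqueue(92): queue = [92]
enqueue(47): queue = [92, 47]
enqueue(58): queue = [92, 47, 58]
enqueue(82): queue = [92, 47, 58, 82]
enqueue(76): queue = [92, 47, 58, 82, 76]
dequeue(): queue = [47, 58, 82, 76]
enqueue(73): queue = [47, 58, 82, 76, 73]
enqueue(50): queue = [47, 58, 82, 76, 73, 50]

Answer: 47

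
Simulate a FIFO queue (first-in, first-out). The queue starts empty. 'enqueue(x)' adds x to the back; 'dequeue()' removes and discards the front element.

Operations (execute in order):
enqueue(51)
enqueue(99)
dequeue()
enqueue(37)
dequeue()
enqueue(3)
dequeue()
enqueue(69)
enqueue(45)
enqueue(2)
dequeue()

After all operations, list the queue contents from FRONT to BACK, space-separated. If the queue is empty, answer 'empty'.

enqueue(51): [51]
enqueue(99): [51, 99]
dequeue(): [99]
enqueue(37): [99, 37]
dequeue(): [37]
enqueue(3): [37, 3]
dequeue(): [3]
enqueue(69): [3, 69]
enqueue(45): [3, 69, 45]
enqueue(2): [3, 69, 45, 2]
dequeue(): [69, 45, 2]

Answer: 69 45 2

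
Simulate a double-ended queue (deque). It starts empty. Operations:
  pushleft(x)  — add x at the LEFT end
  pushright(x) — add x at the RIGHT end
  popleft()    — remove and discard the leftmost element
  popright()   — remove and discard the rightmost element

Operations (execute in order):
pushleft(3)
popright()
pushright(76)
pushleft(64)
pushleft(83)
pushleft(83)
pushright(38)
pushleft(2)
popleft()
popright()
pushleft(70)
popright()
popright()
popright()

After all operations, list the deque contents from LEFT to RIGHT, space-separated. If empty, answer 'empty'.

Answer: 70 83

Derivation:
pushleft(3): [3]
popright(): []
pushright(76): [76]
pushleft(64): [64, 76]
pushleft(83): [83, 64, 76]
pushleft(83): [83, 83, 64, 76]
pushright(38): [83, 83, 64, 76, 38]
pushleft(2): [2, 83, 83, 64, 76, 38]
popleft(): [83, 83, 64, 76, 38]
popright(): [83, 83, 64, 76]
pushleft(70): [70, 83, 83, 64, 76]
popright(): [70, 83, 83, 64]
popright(): [70, 83, 83]
popright(): [70, 83]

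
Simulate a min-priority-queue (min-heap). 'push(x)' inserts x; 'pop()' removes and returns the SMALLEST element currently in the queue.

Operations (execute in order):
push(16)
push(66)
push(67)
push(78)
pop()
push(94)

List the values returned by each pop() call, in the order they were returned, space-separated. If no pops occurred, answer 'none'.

push(16): heap contents = [16]
push(66): heap contents = [16, 66]
push(67): heap contents = [16, 66, 67]
push(78): heap contents = [16, 66, 67, 78]
pop() → 16: heap contents = [66, 67, 78]
push(94): heap contents = [66, 67, 78, 94]

Answer: 16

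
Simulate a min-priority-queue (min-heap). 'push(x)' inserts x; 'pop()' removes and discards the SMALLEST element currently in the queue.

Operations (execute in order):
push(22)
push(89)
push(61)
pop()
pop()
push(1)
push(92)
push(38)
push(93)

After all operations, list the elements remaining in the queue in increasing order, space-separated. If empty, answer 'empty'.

Answer: 1 38 89 92 93

Derivation:
push(22): heap contents = [22]
push(89): heap contents = [22, 89]
push(61): heap contents = [22, 61, 89]
pop() → 22: heap contents = [61, 89]
pop() → 61: heap contents = [89]
push(1): heap contents = [1, 89]
push(92): heap contents = [1, 89, 92]
push(38): heap contents = [1, 38, 89, 92]
push(93): heap contents = [1, 38, 89, 92, 93]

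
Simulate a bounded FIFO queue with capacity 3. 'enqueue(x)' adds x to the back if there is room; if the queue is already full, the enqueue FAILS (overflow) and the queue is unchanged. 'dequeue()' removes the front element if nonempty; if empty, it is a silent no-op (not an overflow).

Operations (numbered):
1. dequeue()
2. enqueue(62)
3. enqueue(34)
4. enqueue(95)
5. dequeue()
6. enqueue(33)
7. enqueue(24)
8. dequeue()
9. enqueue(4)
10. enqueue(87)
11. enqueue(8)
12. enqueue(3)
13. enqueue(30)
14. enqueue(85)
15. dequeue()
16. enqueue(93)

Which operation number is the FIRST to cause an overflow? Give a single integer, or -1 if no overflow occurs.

1. dequeue(): empty, no-op, size=0
2. enqueue(62): size=1
3. enqueue(34): size=2
4. enqueue(95): size=3
5. dequeue(): size=2
6. enqueue(33): size=3
7. enqueue(24): size=3=cap → OVERFLOW (fail)
8. dequeue(): size=2
9. enqueue(4): size=3
10. enqueue(87): size=3=cap → OVERFLOW (fail)
11. enqueue(8): size=3=cap → OVERFLOW (fail)
12. enqueue(3): size=3=cap → OVERFLOW (fail)
13. enqueue(30): size=3=cap → OVERFLOW (fail)
14. enqueue(85): size=3=cap → OVERFLOW (fail)
15. dequeue(): size=2
16. enqueue(93): size=3

Answer: 7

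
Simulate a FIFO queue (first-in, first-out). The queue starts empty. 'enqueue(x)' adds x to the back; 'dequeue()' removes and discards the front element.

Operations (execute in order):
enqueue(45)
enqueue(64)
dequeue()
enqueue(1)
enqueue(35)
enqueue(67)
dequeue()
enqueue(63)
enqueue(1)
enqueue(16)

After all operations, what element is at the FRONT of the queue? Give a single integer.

Answer: 1

Derivation:
enqueue(45): queue = [45]
enqueue(64): queue = [45, 64]
dequeue(): queue = [64]
enqueue(1): queue = [64, 1]
enqueue(35): queue = [64, 1, 35]
enqueue(67): queue = [64, 1, 35, 67]
dequeue(): queue = [1, 35, 67]
enqueue(63): queue = [1, 35, 67, 63]
enqueue(1): queue = [1, 35, 67, 63, 1]
enqueue(16): queue = [1, 35, 67, 63, 1, 16]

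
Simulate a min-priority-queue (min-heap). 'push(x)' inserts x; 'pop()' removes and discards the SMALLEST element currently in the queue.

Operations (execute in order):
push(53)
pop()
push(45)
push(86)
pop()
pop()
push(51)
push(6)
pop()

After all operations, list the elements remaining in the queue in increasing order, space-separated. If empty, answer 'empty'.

push(53): heap contents = [53]
pop() → 53: heap contents = []
push(45): heap contents = [45]
push(86): heap contents = [45, 86]
pop() → 45: heap contents = [86]
pop() → 86: heap contents = []
push(51): heap contents = [51]
push(6): heap contents = [6, 51]
pop() → 6: heap contents = [51]

Answer: 51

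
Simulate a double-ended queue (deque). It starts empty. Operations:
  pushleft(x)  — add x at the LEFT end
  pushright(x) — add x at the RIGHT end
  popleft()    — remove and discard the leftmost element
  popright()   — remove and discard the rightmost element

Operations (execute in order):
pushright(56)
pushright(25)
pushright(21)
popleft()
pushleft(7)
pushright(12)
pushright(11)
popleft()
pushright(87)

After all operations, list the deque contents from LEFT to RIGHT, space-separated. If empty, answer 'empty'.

Answer: 25 21 12 11 87

Derivation:
pushright(56): [56]
pushright(25): [56, 25]
pushright(21): [56, 25, 21]
popleft(): [25, 21]
pushleft(7): [7, 25, 21]
pushright(12): [7, 25, 21, 12]
pushright(11): [7, 25, 21, 12, 11]
popleft(): [25, 21, 12, 11]
pushright(87): [25, 21, 12, 11, 87]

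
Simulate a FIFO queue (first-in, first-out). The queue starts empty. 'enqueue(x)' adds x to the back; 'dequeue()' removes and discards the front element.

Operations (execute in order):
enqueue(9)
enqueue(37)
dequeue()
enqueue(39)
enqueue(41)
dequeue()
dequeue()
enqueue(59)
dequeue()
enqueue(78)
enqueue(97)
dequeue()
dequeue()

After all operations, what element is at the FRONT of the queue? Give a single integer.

enqueue(9): queue = [9]
enqueue(37): queue = [9, 37]
dequeue(): queue = [37]
enqueue(39): queue = [37, 39]
enqueue(41): queue = [37, 39, 41]
dequeue(): queue = [39, 41]
dequeue(): queue = [41]
enqueue(59): queue = [41, 59]
dequeue(): queue = [59]
enqueue(78): queue = [59, 78]
enqueue(97): queue = [59, 78, 97]
dequeue(): queue = [78, 97]
dequeue(): queue = [97]

Answer: 97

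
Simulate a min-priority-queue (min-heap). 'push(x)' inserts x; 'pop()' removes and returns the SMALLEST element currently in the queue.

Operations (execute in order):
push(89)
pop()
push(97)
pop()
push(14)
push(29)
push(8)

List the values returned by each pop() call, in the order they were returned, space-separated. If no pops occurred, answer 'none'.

push(89): heap contents = [89]
pop() → 89: heap contents = []
push(97): heap contents = [97]
pop() → 97: heap contents = []
push(14): heap contents = [14]
push(29): heap contents = [14, 29]
push(8): heap contents = [8, 14, 29]

Answer: 89 97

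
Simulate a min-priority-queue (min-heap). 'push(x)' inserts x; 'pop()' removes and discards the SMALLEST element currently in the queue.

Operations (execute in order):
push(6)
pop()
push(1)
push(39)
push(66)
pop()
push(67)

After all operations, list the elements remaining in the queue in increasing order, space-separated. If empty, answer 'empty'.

push(6): heap contents = [6]
pop() → 6: heap contents = []
push(1): heap contents = [1]
push(39): heap contents = [1, 39]
push(66): heap contents = [1, 39, 66]
pop() → 1: heap contents = [39, 66]
push(67): heap contents = [39, 66, 67]

Answer: 39 66 67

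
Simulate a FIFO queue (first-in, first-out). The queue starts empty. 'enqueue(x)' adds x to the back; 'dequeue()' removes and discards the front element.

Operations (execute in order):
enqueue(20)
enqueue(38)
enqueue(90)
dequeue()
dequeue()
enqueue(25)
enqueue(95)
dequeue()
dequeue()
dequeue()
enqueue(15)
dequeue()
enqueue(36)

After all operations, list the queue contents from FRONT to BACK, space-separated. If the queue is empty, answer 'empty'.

enqueue(20): [20]
enqueue(38): [20, 38]
enqueue(90): [20, 38, 90]
dequeue(): [38, 90]
dequeue(): [90]
enqueue(25): [90, 25]
enqueue(95): [90, 25, 95]
dequeue(): [25, 95]
dequeue(): [95]
dequeue(): []
enqueue(15): [15]
dequeue(): []
enqueue(36): [36]

Answer: 36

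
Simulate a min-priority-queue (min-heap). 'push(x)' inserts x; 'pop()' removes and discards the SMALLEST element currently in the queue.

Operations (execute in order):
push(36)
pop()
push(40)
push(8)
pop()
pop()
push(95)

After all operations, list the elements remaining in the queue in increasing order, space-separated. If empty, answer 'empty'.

push(36): heap contents = [36]
pop() → 36: heap contents = []
push(40): heap contents = [40]
push(8): heap contents = [8, 40]
pop() → 8: heap contents = [40]
pop() → 40: heap contents = []
push(95): heap contents = [95]

Answer: 95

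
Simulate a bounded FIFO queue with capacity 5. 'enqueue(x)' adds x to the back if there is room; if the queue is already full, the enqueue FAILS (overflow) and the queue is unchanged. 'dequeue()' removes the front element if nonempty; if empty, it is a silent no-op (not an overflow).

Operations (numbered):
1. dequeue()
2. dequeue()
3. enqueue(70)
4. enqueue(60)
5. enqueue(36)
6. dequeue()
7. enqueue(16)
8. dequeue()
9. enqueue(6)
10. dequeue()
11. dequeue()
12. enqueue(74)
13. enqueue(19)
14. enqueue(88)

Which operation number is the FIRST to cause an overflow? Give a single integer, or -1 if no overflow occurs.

Answer: -1

Derivation:
1. dequeue(): empty, no-op, size=0
2. dequeue(): empty, no-op, size=0
3. enqueue(70): size=1
4. enqueue(60): size=2
5. enqueue(36): size=3
6. dequeue(): size=2
7. enqueue(16): size=3
8. dequeue(): size=2
9. enqueue(6): size=3
10. dequeue(): size=2
11. dequeue(): size=1
12. enqueue(74): size=2
13. enqueue(19): size=3
14. enqueue(88): size=4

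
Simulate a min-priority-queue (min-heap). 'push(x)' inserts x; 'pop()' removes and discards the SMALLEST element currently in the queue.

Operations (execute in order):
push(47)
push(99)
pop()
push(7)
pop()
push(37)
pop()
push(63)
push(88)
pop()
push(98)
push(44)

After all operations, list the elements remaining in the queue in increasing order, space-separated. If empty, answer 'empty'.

push(47): heap contents = [47]
push(99): heap contents = [47, 99]
pop() → 47: heap contents = [99]
push(7): heap contents = [7, 99]
pop() → 7: heap contents = [99]
push(37): heap contents = [37, 99]
pop() → 37: heap contents = [99]
push(63): heap contents = [63, 99]
push(88): heap contents = [63, 88, 99]
pop() → 63: heap contents = [88, 99]
push(98): heap contents = [88, 98, 99]
push(44): heap contents = [44, 88, 98, 99]

Answer: 44 88 98 99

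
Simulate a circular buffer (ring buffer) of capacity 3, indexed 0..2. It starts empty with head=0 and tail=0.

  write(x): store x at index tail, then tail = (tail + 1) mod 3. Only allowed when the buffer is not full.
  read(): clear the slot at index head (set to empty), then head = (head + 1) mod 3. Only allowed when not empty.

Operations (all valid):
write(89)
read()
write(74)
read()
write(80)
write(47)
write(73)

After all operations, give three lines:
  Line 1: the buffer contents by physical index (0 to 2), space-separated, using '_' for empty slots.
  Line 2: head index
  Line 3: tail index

Answer: 47 73 80
2
2

Derivation:
write(89): buf=[89 _ _], head=0, tail=1, size=1
read(): buf=[_ _ _], head=1, tail=1, size=0
write(74): buf=[_ 74 _], head=1, tail=2, size=1
read(): buf=[_ _ _], head=2, tail=2, size=0
write(80): buf=[_ _ 80], head=2, tail=0, size=1
write(47): buf=[47 _ 80], head=2, tail=1, size=2
write(73): buf=[47 73 80], head=2, tail=2, size=3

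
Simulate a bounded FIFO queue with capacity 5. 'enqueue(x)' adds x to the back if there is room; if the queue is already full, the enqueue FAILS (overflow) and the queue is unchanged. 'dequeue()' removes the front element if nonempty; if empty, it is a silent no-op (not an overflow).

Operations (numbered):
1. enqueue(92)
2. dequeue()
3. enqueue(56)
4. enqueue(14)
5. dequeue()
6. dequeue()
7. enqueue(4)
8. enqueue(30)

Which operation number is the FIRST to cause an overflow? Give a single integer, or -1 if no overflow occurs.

1. enqueue(92): size=1
2. dequeue(): size=0
3. enqueue(56): size=1
4. enqueue(14): size=2
5. dequeue(): size=1
6. dequeue(): size=0
7. enqueue(4): size=1
8. enqueue(30): size=2

Answer: -1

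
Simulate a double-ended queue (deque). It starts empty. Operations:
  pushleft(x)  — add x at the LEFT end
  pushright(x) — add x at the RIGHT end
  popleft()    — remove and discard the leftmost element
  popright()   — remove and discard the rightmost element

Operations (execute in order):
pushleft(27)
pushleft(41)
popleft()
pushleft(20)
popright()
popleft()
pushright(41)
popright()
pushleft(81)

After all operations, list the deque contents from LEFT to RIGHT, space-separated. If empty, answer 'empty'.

pushleft(27): [27]
pushleft(41): [41, 27]
popleft(): [27]
pushleft(20): [20, 27]
popright(): [20]
popleft(): []
pushright(41): [41]
popright(): []
pushleft(81): [81]

Answer: 81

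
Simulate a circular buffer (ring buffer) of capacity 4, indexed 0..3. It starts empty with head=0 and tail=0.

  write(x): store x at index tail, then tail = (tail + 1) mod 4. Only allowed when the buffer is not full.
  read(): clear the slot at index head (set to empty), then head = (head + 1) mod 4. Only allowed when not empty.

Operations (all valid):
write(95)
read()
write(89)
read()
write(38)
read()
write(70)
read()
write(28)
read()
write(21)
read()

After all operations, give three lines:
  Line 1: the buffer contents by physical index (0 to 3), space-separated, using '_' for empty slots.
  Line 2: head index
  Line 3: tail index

write(95): buf=[95 _ _ _], head=0, tail=1, size=1
read(): buf=[_ _ _ _], head=1, tail=1, size=0
write(89): buf=[_ 89 _ _], head=1, tail=2, size=1
read(): buf=[_ _ _ _], head=2, tail=2, size=0
write(38): buf=[_ _ 38 _], head=2, tail=3, size=1
read(): buf=[_ _ _ _], head=3, tail=3, size=0
write(70): buf=[_ _ _ 70], head=3, tail=0, size=1
read(): buf=[_ _ _ _], head=0, tail=0, size=0
write(28): buf=[28 _ _ _], head=0, tail=1, size=1
read(): buf=[_ _ _ _], head=1, tail=1, size=0
write(21): buf=[_ 21 _ _], head=1, tail=2, size=1
read(): buf=[_ _ _ _], head=2, tail=2, size=0

Answer: _ _ _ _
2
2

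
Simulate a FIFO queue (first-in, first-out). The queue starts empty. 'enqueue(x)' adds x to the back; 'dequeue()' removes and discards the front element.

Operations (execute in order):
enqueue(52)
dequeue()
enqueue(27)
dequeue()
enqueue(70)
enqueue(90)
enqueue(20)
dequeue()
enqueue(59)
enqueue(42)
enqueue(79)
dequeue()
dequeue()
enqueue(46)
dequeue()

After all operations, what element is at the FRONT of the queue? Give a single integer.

enqueue(52): queue = [52]
dequeue(): queue = []
enqueue(27): queue = [27]
dequeue(): queue = []
enqueue(70): queue = [70]
enqueue(90): queue = [70, 90]
enqueue(20): queue = [70, 90, 20]
dequeue(): queue = [90, 20]
enqueue(59): queue = [90, 20, 59]
enqueue(42): queue = [90, 20, 59, 42]
enqueue(79): queue = [90, 20, 59, 42, 79]
dequeue(): queue = [20, 59, 42, 79]
dequeue(): queue = [59, 42, 79]
enqueue(46): queue = [59, 42, 79, 46]
dequeue(): queue = [42, 79, 46]

Answer: 42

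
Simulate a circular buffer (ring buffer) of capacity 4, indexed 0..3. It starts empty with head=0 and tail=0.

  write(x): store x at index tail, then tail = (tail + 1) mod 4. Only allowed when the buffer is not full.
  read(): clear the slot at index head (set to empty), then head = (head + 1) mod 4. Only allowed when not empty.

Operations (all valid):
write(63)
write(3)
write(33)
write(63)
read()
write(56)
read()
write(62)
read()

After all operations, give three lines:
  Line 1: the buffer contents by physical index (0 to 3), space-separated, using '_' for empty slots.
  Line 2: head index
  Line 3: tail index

write(63): buf=[63 _ _ _], head=0, tail=1, size=1
write(3): buf=[63 3 _ _], head=0, tail=2, size=2
write(33): buf=[63 3 33 _], head=0, tail=3, size=3
write(63): buf=[63 3 33 63], head=0, tail=0, size=4
read(): buf=[_ 3 33 63], head=1, tail=0, size=3
write(56): buf=[56 3 33 63], head=1, tail=1, size=4
read(): buf=[56 _ 33 63], head=2, tail=1, size=3
write(62): buf=[56 62 33 63], head=2, tail=2, size=4
read(): buf=[56 62 _ 63], head=3, tail=2, size=3

Answer: 56 62 _ 63
3
2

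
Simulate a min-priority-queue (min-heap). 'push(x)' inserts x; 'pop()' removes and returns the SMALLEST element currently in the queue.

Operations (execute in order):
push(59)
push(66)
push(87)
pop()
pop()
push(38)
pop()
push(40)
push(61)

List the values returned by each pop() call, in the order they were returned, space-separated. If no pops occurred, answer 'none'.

Answer: 59 66 38

Derivation:
push(59): heap contents = [59]
push(66): heap contents = [59, 66]
push(87): heap contents = [59, 66, 87]
pop() → 59: heap contents = [66, 87]
pop() → 66: heap contents = [87]
push(38): heap contents = [38, 87]
pop() → 38: heap contents = [87]
push(40): heap contents = [40, 87]
push(61): heap contents = [40, 61, 87]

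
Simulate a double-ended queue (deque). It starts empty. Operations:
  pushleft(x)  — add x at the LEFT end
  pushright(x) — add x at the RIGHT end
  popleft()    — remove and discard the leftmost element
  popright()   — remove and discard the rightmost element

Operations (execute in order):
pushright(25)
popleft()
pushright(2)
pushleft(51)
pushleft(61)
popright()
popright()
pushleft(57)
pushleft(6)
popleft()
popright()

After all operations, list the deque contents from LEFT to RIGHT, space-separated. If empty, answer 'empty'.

Answer: 57

Derivation:
pushright(25): [25]
popleft(): []
pushright(2): [2]
pushleft(51): [51, 2]
pushleft(61): [61, 51, 2]
popright(): [61, 51]
popright(): [61]
pushleft(57): [57, 61]
pushleft(6): [6, 57, 61]
popleft(): [57, 61]
popright(): [57]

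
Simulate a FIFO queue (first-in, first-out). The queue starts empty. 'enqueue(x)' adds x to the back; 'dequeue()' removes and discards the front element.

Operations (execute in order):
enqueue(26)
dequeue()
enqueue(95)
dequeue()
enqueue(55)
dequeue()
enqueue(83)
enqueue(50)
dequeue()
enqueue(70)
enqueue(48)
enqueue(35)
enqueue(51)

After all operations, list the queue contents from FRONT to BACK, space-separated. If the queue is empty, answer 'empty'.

Answer: 50 70 48 35 51

Derivation:
enqueue(26): [26]
dequeue(): []
enqueue(95): [95]
dequeue(): []
enqueue(55): [55]
dequeue(): []
enqueue(83): [83]
enqueue(50): [83, 50]
dequeue(): [50]
enqueue(70): [50, 70]
enqueue(48): [50, 70, 48]
enqueue(35): [50, 70, 48, 35]
enqueue(51): [50, 70, 48, 35, 51]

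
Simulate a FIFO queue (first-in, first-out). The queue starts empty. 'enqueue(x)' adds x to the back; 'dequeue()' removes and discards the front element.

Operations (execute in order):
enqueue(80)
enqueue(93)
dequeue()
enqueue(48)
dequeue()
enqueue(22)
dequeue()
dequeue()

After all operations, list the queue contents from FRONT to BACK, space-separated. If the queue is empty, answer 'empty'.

enqueue(80): [80]
enqueue(93): [80, 93]
dequeue(): [93]
enqueue(48): [93, 48]
dequeue(): [48]
enqueue(22): [48, 22]
dequeue(): [22]
dequeue(): []

Answer: empty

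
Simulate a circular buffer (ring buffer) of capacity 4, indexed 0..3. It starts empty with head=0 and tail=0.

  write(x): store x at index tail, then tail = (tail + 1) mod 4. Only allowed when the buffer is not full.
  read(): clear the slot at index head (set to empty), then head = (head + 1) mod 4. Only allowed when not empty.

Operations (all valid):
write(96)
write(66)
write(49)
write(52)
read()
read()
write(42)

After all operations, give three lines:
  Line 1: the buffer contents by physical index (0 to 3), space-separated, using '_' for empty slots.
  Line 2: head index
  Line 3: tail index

Answer: 42 _ 49 52
2
1

Derivation:
write(96): buf=[96 _ _ _], head=0, tail=1, size=1
write(66): buf=[96 66 _ _], head=0, tail=2, size=2
write(49): buf=[96 66 49 _], head=0, tail=3, size=3
write(52): buf=[96 66 49 52], head=0, tail=0, size=4
read(): buf=[_ 66 49 52], head=1, tail=0, size=3
read(): buf=[_ _ 49 52], head=2, tail=0, size=2
write(42): buf=[42 _ 49 52], head=2, tail=1, size=3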